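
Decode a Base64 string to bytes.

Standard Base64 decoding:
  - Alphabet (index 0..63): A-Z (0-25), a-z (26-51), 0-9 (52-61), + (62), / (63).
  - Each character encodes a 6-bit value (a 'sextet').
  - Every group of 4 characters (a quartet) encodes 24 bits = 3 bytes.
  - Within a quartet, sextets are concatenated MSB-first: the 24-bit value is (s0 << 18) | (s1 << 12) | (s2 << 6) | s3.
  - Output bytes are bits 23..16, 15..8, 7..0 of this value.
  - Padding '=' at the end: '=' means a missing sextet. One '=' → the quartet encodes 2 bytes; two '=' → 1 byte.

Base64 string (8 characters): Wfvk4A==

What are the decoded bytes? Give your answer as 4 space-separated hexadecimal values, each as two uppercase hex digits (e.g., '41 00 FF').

Answer: 59 FB E4 E0

Derivation:
After char 0 ('W'=22): chars_in_quartet=1 acc=0x16 bytes_emitted=0
After char 1 ('f'=31): chars_in_quartet=2 acc=0x59F bytes_emitted=0
After char 2 ('v'=47): chars_in_quartet=3 acc=0x167EF bytes_emitted=0
After char 3 ('k'=36): chars_in_quartet=4 acc=0x59FBE4 -> emit 59 FB E4, reset; bytes_emitted=3
After char 4 ('4'=56): chars_in_quartet=1 acc=0x38 bytes_emitted=3
After char 5 ('A'=0): chars_in_quartet=2 acc=0xE00 bytes_emitted=3
Padding '==': partial quartet acc=0xE00 -> emit E0; bytes_emitted=4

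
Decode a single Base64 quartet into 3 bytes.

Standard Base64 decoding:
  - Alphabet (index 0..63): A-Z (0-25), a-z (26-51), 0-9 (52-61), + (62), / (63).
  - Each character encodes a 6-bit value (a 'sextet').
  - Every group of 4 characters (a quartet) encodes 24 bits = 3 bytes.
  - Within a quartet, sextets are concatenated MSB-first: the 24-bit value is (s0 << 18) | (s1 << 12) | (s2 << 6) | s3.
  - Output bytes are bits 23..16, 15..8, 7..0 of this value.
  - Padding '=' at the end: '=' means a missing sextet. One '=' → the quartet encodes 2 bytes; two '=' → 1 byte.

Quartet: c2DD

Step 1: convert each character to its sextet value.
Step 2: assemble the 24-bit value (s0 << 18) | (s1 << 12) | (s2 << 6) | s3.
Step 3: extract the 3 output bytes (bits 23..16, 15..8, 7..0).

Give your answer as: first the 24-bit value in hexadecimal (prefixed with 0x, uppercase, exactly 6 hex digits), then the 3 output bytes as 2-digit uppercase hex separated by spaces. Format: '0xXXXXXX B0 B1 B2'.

Sextets: c=28, 2=54, D=3, D=3
24-bit: (28<<18) | (54<<12) | (3<<6) | 3
      = 0x700000 | 0x036000 | 0x0000C0 | 0x000003
      = 0x7360C3
Bytes: (v>>16)&0xFF=73, (v>>8)&0xFF=60, v&0xFF=C3

Answer: 0x7360C3 73 60 C3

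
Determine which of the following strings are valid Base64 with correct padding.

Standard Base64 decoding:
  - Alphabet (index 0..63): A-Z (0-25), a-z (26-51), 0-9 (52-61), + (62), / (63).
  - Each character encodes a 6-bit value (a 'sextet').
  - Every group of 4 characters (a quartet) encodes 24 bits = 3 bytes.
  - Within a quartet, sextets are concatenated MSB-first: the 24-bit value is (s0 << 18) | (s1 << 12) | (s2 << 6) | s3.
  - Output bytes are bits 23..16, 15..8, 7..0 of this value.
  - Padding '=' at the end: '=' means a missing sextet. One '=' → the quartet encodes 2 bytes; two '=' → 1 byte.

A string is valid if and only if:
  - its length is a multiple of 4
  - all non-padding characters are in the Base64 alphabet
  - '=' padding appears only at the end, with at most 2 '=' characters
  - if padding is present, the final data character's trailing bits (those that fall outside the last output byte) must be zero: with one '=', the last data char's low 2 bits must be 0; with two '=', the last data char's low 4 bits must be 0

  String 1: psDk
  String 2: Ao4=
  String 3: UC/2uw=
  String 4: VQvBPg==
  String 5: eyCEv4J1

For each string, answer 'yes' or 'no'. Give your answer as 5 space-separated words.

String 1: 'psDk' → valid
String 2: 'Ao4=' → valid
String 3: 'UC/2uw=' → invalid (len=7 not mult of 4)
String 4: 'VQvBPg==' → valid
String 5: 'eyCEv4J1' → valid

Answer: yes yes no yes yes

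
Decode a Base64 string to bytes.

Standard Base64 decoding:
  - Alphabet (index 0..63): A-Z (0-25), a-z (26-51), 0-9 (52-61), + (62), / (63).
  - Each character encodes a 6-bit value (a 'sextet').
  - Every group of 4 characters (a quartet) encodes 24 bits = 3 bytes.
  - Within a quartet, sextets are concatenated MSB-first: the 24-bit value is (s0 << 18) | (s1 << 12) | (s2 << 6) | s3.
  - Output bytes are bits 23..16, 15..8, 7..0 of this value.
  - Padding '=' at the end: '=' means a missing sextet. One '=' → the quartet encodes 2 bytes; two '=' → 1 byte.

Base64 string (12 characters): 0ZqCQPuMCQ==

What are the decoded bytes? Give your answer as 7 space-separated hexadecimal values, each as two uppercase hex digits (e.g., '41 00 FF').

After char 0 ('0'=52): chars_in_quartet=1 acc=0x34 bytes_emitted=0
After char 1 ('Z'=25): chars_in_quartet=2 acc=0xD19 bytes_emitted=0
After char 2 ('q'=42): chars_in_quartet=3 acc=0x3466A bytes_emitted=0
After char 3 ('C'=2): chars_in_quartet=4 acc=0xD19A82 -> emit D1 9A 82, reset; bytes_emitted=3
After char 4 ('Q'=16): chars_in_quartet=1 acc=0x10 bytes_emitted=3
After char 5 ('P'=15): chars_in_quartet=2 acc=0x40F bytes_emitted=3
After char 6 ('u'=46): chars_in_quartet=3 acc=0x103EE bytes_emitted=3
After char 7 ('M'=12): chars_in_quartet=4 acc=0x40FB8C -> emit 40 FB 8C, reset; bytes_emitted=6
After char 8 ('C'=2): chars_in_quartet=1 acc=0x2 bytes_emitted=6
After char 9 ('Q'=16): chars_in_quartet=2 acc=0x90 bytes_emitted=6
Padding '==': partial quartet acc=0x90 -> emit 09; bytes_emitted=7

Answer: D1 9A 82 40 FB 8C 09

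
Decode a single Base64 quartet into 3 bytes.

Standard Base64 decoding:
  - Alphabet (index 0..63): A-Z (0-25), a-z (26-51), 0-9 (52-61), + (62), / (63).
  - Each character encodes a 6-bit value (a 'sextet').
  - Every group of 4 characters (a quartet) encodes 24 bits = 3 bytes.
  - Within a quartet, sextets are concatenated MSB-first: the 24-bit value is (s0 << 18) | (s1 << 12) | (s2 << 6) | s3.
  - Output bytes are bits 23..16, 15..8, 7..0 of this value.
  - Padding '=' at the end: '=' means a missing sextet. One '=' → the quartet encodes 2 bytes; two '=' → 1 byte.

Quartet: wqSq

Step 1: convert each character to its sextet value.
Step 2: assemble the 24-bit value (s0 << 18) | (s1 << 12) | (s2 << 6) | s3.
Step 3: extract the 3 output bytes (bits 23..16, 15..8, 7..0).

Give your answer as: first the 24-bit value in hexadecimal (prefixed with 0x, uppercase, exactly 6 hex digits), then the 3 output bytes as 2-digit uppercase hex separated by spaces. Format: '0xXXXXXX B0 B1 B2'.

Answer: 0xC2A4AA C2 A4 AA

Derivation:
Sextets: w=48, q=42, S=18, q=42
24-bit: (48<<18) | (42<<12) | (18<<6) | 42
      = 0xC00000 | 0x02A000 | 0x000480 | 0x00002A
      = 0xC2A4AA
Bytes: (v>>16)&0xFF=C2, (v>>8)&0xFF=A4, v&0xFF=AA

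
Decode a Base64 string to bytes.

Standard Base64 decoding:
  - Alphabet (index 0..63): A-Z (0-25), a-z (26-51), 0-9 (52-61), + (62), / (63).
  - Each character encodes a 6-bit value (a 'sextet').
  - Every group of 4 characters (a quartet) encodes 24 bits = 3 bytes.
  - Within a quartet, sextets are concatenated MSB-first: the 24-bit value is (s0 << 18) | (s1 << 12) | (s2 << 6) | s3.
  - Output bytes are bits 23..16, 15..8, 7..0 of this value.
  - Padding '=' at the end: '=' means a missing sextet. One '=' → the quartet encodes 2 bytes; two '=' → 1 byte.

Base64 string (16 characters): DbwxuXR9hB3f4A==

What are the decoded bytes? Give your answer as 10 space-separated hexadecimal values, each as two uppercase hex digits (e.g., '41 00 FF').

Answer: 0D BC 31 B9 74 7D 84 1D DF E0

Derivation:
After char 0 ('D'=3): chars_in_quartet=1 acc=0x3 bytes_emitted=0
After char 1 ('b'=27): chars_in_quartet=2 acc=0xDB bytes_emitted=0
After char 2 ('w'=48): chars_in_quartet=3 acc=0x36F0 bytes_emitted=0
After char 3 ('x'=49): chars_in_quartet=4 acc=0xDBC31 -> emit 0D BC 31, reset; bytes_emitted=3
After char 4 ('u'=46): chars_in_quartet=1 acc=0x2E bytes_emitted=3
After char 5 ('X'=23): chars_in_quartet=2 acc=0xB97 bytes_emitted=3
After char 6 ('R'=17): chars_in_quartet=3 acc=0x2E5D1 bytes_emitted=3
After char 7 ('9'=61): chars_in_quartet=4 acc=0xB9747D -> emit B9 74 7D, reset; bytes_emitted=6
After char 8 ('h'=33): chars_in_quartet=1 acc=0x21 bytes_emitted=6
After char 9 ('B'=1): chars_in_quartet=2 acc=0x841 bytes_emitted=6
After char 10 ('3'=55): chars_in_quartet=3 acc=0x21077 bytes_emitted=6
After char 11 ('f'=31): chars_in_quartet=4 acc=0x841DDF -> emit 84 1D DF, reset; bytes_emitted=9
After char 12 ('4'=56): chars_in_quartet=1 acc=0x38 bytes_emitted=9
After char 13 ('A'=0): chars_in_quartet=2 acc=0xE00 bytes_emitted=9
Padding '==': partial quartet acc=0xE00 -> emit E0; bytes_emitted=10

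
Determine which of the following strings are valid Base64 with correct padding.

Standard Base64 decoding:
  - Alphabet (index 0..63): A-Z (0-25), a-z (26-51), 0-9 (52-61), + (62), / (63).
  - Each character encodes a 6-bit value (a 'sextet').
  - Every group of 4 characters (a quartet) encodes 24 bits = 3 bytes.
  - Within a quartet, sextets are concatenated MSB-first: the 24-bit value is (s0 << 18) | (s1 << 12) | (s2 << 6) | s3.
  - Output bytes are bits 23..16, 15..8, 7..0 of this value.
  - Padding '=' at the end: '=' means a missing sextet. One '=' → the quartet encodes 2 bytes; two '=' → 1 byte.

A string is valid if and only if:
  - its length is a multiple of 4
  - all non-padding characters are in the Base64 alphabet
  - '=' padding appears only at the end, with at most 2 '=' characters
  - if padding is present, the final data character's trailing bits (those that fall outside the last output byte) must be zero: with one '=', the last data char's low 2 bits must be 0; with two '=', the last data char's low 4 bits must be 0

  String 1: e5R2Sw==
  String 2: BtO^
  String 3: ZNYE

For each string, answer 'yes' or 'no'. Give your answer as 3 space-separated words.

Answer: yes no yes

Derivation:
String 1: 'e5R2Sw==' → valid
String 2: 'BtO^' → invalid (bad char(s): ['^'])
String 3: 'ZNYE' → valid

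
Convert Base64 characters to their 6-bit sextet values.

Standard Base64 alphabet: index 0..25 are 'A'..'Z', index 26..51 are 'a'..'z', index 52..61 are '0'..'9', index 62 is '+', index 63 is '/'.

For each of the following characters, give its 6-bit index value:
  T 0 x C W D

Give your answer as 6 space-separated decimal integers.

Answer: 19 52 49 2 22 3

Derivation:
'T': A..Z range, ord('T') − ord('A') = 19
'0': 0..9 range, 52 + ord('0') − ord('0') = 52
'x': a..z range, 26 + ord('x') − ord('a') = 49
'C': A..Z range, ord('C') − ord('A') = 2
'W': A..Z range, ord('W') − ord('A') = 22
'D': A..Z range, ord('D') − ord('A') = 3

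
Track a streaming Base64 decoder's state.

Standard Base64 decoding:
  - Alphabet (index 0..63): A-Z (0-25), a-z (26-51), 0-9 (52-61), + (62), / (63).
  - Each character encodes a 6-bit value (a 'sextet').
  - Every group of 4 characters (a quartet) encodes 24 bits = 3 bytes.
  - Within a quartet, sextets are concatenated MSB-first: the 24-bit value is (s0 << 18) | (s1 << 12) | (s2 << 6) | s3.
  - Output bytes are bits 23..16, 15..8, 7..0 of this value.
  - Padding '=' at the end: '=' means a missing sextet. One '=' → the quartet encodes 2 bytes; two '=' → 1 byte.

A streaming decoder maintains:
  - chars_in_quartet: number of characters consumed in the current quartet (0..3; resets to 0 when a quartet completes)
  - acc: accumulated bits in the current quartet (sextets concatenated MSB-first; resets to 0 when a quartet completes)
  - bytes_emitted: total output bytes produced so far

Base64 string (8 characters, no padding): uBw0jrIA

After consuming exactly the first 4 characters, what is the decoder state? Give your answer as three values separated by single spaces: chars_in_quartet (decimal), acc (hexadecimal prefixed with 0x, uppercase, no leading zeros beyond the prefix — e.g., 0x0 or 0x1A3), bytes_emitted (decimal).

Answer: 0 0x0 3

Derivation:
After char 0 ('u'=46): chars_in_quartet=1 acc=0x2E bytes_emitted=0
After char 1 ('B'=1): chars_in_quartet=2 acc=0xB81 bytes_emitted=0
After char 2 ('w'=48): chars_in_quartet=3 acc=0x2E070 bytes_emitted=0
After char 3 ('0'=52): chars_in_quartet=4 acc=0xB81C34 -> emit B8 1C 34, reset; bytes_emitted=3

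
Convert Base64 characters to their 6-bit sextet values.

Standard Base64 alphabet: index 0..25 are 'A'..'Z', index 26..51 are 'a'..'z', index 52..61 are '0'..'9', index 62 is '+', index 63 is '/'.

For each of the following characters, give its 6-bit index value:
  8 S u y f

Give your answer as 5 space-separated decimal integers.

Answer: 60 18 46 50 31

Derivation:
'8': 0..9 range, 52 + ord('8') − ord('0') = 60
'S': A..Z range, ord('S') − ord('A') = 18
'u': a..z range, 26 + ord('u') − ord('a') = 46
'y': a..z range, 26 + ord('y') − ord('a') = 50
'f': a..z range, 26 + ord('f') − ord('a') = 31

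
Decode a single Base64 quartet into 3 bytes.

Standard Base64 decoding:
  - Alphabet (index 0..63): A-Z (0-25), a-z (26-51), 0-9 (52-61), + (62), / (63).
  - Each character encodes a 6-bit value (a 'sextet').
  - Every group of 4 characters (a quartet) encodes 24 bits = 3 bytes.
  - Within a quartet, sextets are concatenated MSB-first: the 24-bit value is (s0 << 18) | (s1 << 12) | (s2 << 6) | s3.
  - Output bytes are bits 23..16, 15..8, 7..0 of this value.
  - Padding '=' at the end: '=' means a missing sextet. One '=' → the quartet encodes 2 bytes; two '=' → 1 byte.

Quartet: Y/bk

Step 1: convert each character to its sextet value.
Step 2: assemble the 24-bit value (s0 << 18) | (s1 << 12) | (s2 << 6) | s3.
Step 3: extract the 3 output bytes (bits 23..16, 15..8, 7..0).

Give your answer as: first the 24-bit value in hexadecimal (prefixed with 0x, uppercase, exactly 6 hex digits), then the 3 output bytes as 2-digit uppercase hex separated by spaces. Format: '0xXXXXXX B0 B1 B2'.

Answer: 0x63F6E4 63 F6 E4

Derivation:
Sextets: Y=24, /=63, b=27, k=36
24-bit: (24<<18) | (63<<12) | (27<<6) | 36
      = 0x600000 | 0x03F000 | 0x0006C0 | 0x000024
      = 0x63F6E4
Bytes: (v>>16)&0xFF=63, (v>>8)&0xFF=F6, v&0xFF=E4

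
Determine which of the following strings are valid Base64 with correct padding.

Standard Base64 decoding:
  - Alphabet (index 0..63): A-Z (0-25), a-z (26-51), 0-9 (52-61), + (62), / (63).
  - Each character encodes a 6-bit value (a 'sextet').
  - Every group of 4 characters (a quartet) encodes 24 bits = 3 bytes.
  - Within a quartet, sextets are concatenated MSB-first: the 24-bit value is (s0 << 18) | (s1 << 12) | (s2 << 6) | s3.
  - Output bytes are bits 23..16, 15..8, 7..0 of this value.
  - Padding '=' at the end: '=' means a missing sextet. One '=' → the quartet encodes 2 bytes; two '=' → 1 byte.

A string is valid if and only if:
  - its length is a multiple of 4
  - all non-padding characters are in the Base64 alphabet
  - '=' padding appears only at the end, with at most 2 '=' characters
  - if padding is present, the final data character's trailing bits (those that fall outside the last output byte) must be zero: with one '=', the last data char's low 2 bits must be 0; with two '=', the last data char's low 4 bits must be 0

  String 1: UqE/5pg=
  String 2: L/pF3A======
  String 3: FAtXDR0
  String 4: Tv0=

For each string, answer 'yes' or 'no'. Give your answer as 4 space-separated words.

String 1: 'UqE/5pg=' → valid
String 2: 'L/pF3A======' → invalid (6 pad chars (max 2))
String 3: 'FAtXDR0' → invalid (len=7 not mult of 4)
String 4: 'Tv0=' → valid

Answer: yes no no yes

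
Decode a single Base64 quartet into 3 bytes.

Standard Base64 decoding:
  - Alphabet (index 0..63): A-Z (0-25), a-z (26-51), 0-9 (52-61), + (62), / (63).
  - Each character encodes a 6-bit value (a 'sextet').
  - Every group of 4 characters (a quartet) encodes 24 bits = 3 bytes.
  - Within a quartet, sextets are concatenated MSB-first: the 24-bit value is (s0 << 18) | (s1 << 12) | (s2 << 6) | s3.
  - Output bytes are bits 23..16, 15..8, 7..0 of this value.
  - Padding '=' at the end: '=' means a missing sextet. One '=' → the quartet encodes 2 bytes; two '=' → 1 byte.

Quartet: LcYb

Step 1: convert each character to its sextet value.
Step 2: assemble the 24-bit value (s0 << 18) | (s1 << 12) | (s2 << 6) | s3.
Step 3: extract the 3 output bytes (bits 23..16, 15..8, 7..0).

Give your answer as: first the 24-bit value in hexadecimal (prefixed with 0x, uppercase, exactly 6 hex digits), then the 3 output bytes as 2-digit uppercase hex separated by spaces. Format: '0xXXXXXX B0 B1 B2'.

Sextets: L=11, c=28, Y=24, b=27
24-bit: (11<<18) | (28<<12) | (24<<6) | 27
      = 0x2C0000 | 0x01C000 | 0x000600 | 0x00001B
      = 0x2DC61B
Bytes: (v>>16)&0xFF=2D, (v>>8)&0xFF=C6, v&0xFF=1B

Answer: 0x2DC61B 2D C6 1B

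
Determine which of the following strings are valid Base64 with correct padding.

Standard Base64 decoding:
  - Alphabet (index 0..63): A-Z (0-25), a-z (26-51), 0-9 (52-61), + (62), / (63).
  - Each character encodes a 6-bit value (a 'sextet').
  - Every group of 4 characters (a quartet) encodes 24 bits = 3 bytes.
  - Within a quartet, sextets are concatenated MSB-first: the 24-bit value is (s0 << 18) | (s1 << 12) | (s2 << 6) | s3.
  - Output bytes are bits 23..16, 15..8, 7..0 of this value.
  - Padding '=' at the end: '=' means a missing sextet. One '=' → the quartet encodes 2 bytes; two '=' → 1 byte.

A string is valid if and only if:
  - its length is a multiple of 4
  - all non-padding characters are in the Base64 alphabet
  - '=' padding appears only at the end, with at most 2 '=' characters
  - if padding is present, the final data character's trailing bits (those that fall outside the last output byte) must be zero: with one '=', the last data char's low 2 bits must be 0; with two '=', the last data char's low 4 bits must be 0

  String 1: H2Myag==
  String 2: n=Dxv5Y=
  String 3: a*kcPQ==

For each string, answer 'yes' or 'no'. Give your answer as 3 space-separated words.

Answer: yes no no

Derivation:
String 1: 'H2Myag==' → valid
String 2: 'n=Dxv5Y=' → invalid (bad char(s): ['=']; '=' in middle)
String 3: 'a*kcPQ==' → invalid (bad char(s): ['*'])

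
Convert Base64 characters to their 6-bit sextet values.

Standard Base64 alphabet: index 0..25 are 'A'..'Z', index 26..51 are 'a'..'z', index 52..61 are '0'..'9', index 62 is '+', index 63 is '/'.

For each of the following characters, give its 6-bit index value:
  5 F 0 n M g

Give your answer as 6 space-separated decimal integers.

Answer: 57 5 52 39 12 32

Derivation:
'5': 0..9 range, 52 + ord('5') − ord('0') = 57
'F': A..Z range, ord('F') − ord('A') = 5
'0': 0..9 range, 52 + ord('0') − ord('0') = 52
'n': a..z range, 26 + ord('n') − ord('a') = 39
'M': A..Z range, ord('M') − ord('A') = 12
'g': a..z range, 26 + ord('g') − ord('a') = 32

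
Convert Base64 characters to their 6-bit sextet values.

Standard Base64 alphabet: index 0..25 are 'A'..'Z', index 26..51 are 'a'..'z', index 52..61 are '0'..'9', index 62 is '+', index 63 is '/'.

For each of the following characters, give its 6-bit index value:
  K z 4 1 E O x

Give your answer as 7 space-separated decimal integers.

'K': A..Z range, ord('K') − ord('A') = 10
'z': a..z range, 26 + ord('z') − ord('a') = 51
'4': 0..9 range, 52 + ord('4') − ord('0') = 56
'1': 0..9 range, 52 + ord('1') − ord('0') = 53
'E': A..Z range, ord('E') − ord('A') = 4
'O': A..Z range, ord('O') − ord('A') = 14
'x': a..z range, 26 + ord('x') − ord('a') = 49

Answer: 10 51 56 53 4 14 49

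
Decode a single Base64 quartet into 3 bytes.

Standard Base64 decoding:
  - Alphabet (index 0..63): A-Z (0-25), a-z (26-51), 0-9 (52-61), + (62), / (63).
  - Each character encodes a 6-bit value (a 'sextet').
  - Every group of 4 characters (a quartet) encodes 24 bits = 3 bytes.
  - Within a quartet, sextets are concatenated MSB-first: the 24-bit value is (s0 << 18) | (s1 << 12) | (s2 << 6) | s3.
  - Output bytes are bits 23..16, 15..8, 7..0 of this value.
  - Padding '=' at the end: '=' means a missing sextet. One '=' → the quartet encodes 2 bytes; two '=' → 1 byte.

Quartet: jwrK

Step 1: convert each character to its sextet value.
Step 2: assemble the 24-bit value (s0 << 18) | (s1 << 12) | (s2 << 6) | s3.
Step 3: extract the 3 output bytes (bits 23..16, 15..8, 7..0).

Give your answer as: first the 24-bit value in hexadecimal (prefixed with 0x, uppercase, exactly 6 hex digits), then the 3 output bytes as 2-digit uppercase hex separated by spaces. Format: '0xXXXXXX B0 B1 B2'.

Sextets: j=35, w=48, r=43, K=10
24-bit: (35<<18) | (48<<12) | (43<<6) | 10
      = 0x8C0000 | 0x030000 | 0x000AC0 | 0x00000A
      = 0x8F0ACA
Bytes: (v>>16)&0xFF=8F, (v>>8)&0xFF=0A, v&0xFF=CA

Answer: 0x8F0ACA 8F 0A CA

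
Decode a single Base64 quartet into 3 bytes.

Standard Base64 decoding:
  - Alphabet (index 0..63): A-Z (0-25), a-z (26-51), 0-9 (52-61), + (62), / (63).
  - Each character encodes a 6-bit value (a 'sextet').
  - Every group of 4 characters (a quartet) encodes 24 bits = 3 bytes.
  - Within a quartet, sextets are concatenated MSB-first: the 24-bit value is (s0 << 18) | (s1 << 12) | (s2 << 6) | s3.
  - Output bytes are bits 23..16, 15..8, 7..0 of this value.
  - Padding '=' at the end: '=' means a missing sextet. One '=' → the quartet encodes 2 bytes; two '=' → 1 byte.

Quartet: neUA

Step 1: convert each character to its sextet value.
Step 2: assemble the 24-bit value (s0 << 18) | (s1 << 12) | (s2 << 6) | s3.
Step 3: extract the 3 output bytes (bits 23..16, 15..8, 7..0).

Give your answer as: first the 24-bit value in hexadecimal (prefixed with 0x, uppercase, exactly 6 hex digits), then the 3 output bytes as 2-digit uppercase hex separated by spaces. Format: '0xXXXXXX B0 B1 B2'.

Answer: 0x9DE500 9D E5 00

Derivation:
Sextets: n=39, e=30, U=20, A=0
24-bit: (39<<18) | (30<<12) | (20<<6) | 0
      = 0x9C0000 | 0x01E000 | 0x000500 | 0x000000
      = 0x9DE500
Bytes: (v>>16)&0xFF=9D, (v>>8)&0xFF=E5, v&0xFF=00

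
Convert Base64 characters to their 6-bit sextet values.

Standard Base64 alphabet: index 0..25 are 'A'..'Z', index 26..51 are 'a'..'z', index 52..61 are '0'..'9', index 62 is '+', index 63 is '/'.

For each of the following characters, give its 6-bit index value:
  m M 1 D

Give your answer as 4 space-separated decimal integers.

Answer: 38 12 53 3

Derivation:
'm': a..z range, 26 + ord('m') − ord('a') = 38
'M': A..Z range, ord('M') − ord('A') = 12
'1': 0..9 range, 52 + ord('1') − ord('0') = 53
'D': A..Z range, ord('D') − ord('A') = 3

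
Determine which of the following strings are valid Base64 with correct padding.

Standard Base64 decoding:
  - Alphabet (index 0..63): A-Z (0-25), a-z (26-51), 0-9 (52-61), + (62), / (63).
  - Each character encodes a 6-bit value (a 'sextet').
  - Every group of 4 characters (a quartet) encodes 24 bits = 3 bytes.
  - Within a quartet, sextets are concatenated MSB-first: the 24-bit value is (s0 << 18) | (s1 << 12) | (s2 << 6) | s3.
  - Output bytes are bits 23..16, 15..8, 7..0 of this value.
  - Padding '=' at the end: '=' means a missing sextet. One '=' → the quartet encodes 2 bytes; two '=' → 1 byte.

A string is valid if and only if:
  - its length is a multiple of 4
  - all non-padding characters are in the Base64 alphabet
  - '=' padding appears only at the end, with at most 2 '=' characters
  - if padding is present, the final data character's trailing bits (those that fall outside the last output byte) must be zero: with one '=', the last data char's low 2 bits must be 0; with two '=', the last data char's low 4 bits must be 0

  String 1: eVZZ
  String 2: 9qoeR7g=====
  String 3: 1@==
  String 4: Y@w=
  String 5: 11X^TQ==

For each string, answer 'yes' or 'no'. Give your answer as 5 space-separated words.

String 1: 'eVZZ' → valid
String 2: '9qoeR7g=====' → invalid (5 pad chars (max 2))
String 3: '1@==' → invalid (bad char(s): ['@'])
String 4: 'Y@w=' → invalid (bad char(s): ['@'])
String 5: '11X^TQ==' → invalid (bad char(s): ['^'])

Answer: yes no no no no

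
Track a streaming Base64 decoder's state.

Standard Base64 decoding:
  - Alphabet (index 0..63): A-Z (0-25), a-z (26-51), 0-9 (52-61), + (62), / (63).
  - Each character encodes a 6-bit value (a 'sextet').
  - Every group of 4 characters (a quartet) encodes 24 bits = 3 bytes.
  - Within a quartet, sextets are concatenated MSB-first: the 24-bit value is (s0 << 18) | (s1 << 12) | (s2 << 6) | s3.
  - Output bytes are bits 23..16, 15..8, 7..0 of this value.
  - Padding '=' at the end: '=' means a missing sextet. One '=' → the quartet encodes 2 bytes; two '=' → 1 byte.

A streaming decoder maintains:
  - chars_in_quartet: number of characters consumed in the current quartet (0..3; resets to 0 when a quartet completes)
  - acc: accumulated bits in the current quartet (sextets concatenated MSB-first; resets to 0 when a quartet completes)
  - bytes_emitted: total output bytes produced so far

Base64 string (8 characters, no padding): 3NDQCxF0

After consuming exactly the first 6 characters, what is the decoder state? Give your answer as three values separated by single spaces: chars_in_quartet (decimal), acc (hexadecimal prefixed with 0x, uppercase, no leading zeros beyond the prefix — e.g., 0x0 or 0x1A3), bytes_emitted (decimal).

After char 0 ('3'=55): chars_in_quartet=1 acc=0x37 bytes_emitted=0
After char 1 ('N'=13): chars_in_quartet=2 acc=0xDCD bytes_emitted=0
After char 2 ('D'=3): chars_in_quartet=3 acc=0x37343 bytes_emitted=0
After char 3 ('Q'=16): chars_in_quartet=4 acc=0xDCD0D0 -> emit DC D0 D0, reset; bytes_emitted=3
After char 4 ('C'=2): chars_in_quartet=1 acc=0x2 bytes_emitted=3
After char 5 ('x'=49): chars_in_quartet=2 acc=0xB1 bytes_emitted=3

Answer: 2 0xB1 3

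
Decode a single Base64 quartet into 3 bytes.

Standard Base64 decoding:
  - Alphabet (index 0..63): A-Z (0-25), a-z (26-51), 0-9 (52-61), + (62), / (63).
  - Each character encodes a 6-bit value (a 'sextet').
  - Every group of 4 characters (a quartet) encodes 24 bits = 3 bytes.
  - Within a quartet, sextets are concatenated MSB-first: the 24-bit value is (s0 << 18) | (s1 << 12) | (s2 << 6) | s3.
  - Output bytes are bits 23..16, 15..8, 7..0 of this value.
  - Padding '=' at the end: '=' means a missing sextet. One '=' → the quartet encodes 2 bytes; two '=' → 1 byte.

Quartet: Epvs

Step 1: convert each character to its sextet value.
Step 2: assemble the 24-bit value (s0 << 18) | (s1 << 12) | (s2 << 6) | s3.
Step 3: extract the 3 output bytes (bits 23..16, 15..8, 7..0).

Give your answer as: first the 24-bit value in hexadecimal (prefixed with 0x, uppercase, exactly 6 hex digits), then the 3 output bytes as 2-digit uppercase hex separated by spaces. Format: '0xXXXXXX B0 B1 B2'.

Sextets: E=4, p=41, v=47, s=44
24-bit: (4<<18) | (41<<12) | (47<<6) | 44
      = 0x100000 | 0x029000 | 0x000BC0 | 0x00002C
      = 0x129BEC
Bytes: (v>>16)&0xFF=12, (v>>8)&0xFF=9B, v&0xFF=EC

Answer: 0x129BEC 12 9B EC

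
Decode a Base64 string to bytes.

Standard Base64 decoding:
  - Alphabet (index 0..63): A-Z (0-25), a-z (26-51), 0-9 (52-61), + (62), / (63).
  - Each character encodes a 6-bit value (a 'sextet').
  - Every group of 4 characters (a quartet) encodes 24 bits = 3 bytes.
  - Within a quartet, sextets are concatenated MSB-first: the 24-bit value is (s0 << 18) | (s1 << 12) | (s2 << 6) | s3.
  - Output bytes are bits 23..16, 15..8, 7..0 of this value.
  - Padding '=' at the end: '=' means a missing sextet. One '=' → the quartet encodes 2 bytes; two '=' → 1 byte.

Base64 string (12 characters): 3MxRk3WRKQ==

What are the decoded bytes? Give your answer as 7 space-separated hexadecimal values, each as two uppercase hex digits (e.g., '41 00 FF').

Answer: DC CC 51 93 75 91 29

Derivation:
After char 0 ('3'=55): chars_in_quartet=1 acc=0x37 bytes_emitted=0
After char 1 ('M'=12): chars_in_quartet=2 acc=0xDCC bytes_emitted=0
After char 2 ('x'=49): chars_in_quartet=3 acc=0x37331 bytes_emitted=0
After char 3 ('R'=17): chars_in_quartet=4 acc=0xDCCC51 -> emit DC CC 51, reset; bytes_emitted=3
After char 4 ('k'=36): chars_in_quartet=1 acc=0x24 bytes_emitted=3
After char 5 ('3'=55): chars_in_quartet=2 acc=0x937 bytes_emitted=3
After char 6 ('W'=22): chars_in_quartet=3 acc=0x24DD6 bytes_emitted=3
After char 7 ('R'=17): chars_in_quartet=4 acc=0x937591 -> emit 93 75 91, reset; bytes_emitted=6
After char 8 ('K'=10): chars_in_quartet=1 acc=0xA bytes_emitted=6
After char 9 ('Q'=16): chars_in_quartet=2 acc=0x290 bytes_emitted=6
Padding '==': partial quartet acc=0x290 -> emit 29; bytes_emitted=7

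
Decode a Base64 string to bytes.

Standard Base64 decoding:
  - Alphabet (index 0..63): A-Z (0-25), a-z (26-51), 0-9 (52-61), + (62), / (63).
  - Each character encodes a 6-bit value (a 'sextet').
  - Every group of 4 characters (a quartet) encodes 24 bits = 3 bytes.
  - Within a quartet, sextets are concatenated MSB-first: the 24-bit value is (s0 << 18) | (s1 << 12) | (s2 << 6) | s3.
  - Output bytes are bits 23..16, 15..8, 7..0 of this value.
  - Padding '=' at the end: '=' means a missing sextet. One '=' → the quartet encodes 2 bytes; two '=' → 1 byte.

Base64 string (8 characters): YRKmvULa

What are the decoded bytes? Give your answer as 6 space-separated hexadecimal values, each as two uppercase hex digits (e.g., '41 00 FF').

Answer: 61 12 A6 BD 42 DA

Derivation:
After char 0 ('Y'=24): chars_in_quartet=1 acc=0x18 bytes_emitted=0
After char 1 ('R'=17): chars_in_quartet=2 acc=0x611 bytes_emitted=0
After char 2 ('K'=10): chars_in_quartet=3 acc=0x1844A bytes_emitted=0
After char 3 ('m'=38): chars_in_quartet=4 acc=0x6112A6 -> emit 61 12 A6, reset; bytes_emitted=3
After char 4 ('v'=47): chars_in_quartet=1 acc=0x2F bytes_emitted=3
After char 5 ('U'=20): chars_in_quartet=2 acc=0xBD4 bytes_emitted=3
After char 6 ('L'=11): chars_in_quartet=3 acc=0x2F50B bytes_emitted=3
After char 7 ('a'=26): chars_in_quartet=4 acc=0xBD42DA -> emit BD 42 DA, reset; bytes_emitted=6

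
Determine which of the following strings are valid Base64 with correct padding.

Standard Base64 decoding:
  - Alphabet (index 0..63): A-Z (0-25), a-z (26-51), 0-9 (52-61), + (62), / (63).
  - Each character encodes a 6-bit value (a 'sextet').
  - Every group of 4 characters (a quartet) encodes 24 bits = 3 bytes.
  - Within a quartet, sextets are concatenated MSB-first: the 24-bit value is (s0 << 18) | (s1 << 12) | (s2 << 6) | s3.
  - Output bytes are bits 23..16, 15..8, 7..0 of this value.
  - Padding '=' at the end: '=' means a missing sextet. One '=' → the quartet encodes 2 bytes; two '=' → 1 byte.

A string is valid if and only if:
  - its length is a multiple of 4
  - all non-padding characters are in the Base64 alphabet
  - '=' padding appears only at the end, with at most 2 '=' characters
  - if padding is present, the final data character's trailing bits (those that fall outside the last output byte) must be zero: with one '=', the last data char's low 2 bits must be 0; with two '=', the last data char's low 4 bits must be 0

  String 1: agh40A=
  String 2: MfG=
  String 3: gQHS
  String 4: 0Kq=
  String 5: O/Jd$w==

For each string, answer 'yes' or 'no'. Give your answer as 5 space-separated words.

Answer: no no yes no no

Derivation:
String 1: 'agh40A=' → invalid (len=7 not mult of 4)
String 2: 'MfG=' → invalid (bad trailing bits)
String 3: 'gQHS' → valid
String 4: '0Kq=' → invalid (bad trailing bits)
String 5: 'O/Jd$w==' → invalid (bad char(s): ['$'])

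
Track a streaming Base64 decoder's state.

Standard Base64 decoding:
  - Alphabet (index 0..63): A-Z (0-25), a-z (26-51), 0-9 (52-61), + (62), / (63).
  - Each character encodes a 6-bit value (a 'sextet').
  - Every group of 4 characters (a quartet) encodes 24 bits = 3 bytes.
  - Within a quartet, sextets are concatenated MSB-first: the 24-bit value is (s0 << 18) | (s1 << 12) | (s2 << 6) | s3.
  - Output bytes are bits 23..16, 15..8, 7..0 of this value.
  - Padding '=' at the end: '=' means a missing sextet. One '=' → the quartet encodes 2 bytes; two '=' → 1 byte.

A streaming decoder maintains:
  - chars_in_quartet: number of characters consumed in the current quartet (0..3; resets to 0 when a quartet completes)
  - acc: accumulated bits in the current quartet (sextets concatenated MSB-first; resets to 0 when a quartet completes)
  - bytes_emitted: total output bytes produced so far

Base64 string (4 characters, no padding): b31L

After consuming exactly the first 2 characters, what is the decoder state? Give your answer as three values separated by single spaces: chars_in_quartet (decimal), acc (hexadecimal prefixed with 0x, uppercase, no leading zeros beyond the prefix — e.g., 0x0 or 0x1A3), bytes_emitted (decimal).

Answer: 2 0x6F7 0

Derivation:
After char 0 ('b'=27): chars_in_quartet=1 acc=0x1B bytes_emitted=0
After char 1 ('3'=55): chars_in_quartet=2 acc=0x6F7 bytes_emitted=0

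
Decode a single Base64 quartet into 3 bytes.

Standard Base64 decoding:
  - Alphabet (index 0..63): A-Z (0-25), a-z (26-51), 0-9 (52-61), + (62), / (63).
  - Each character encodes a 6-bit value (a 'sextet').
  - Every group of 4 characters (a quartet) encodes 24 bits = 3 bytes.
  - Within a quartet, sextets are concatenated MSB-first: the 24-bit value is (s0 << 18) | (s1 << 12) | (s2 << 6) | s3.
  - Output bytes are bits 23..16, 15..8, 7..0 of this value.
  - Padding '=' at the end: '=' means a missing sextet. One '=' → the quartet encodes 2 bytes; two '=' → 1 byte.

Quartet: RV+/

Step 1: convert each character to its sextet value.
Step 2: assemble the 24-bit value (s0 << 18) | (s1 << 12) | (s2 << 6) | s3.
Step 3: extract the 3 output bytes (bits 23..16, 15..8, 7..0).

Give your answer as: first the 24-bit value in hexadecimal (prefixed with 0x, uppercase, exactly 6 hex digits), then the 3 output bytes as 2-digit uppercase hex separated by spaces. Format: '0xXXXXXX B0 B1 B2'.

Sextets: R=17, V=21, +=62, /=63
24-bit: (17<<18) | (21<<12) | (62<<6) | 63
      = 0x440000 | 0x015000 | 0x000F80 | 0x00003F
      = 0x455FBF
Bytes: (v>>16)&0xFF=45, (v>>8)&0xFF=5F, v&0xFF=BF

Answer: 0x455FBF 45 5F BF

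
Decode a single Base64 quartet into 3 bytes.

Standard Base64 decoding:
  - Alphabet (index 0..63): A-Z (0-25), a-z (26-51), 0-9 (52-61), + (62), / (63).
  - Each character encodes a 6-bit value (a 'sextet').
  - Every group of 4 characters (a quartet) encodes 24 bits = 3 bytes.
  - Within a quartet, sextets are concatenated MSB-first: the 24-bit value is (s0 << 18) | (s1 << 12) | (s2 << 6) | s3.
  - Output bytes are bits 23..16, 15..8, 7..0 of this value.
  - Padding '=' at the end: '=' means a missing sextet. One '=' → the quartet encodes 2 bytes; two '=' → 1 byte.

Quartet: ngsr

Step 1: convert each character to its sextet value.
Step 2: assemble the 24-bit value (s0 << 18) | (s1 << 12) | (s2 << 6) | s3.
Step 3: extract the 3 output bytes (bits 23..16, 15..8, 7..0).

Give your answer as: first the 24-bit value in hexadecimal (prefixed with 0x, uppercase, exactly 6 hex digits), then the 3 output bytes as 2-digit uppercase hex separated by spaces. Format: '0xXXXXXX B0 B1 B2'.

Answer: 0x9E0B2B 9E 0B 2B

Derivation:
Sextets: n=39, g=32, s=44, r=43
24-bit: (39<<18) | (32<<12) | (44<<6) | 43
      = 0x9C0000 | 0x020000 | 0x000B00 | 0x00002B
      = 0x9E0B2B
Bytes: (v>>16)&0xFF=9E, (v>>8)&0xFF=0B, v&0xFF=2B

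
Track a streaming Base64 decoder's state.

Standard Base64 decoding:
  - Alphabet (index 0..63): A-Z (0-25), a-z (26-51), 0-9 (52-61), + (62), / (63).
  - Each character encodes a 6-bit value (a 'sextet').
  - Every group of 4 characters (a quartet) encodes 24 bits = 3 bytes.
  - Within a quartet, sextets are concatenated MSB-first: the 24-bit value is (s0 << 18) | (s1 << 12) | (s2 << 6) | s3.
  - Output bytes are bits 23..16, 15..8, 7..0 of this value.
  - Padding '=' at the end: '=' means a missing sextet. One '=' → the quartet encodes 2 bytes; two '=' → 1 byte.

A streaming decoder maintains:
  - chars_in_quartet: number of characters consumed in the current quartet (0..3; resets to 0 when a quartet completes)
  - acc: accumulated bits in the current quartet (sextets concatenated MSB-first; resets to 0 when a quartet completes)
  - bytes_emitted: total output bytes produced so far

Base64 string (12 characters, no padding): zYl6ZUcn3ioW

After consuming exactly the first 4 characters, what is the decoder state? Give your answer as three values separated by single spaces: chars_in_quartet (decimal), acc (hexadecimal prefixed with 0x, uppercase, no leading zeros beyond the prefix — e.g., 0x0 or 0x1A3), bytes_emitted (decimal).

Answer: 0 0x0 3

Derivation:
After char 0 ('z'=51): chars_in_quartet=1 acc=0x33 bytes_emitted=0
After char 1 ('Y'=24): chars_in_quartet=2 acc=0xCD8 bytes_emitted=0
After char 2 ('l'=37): chars_in_quartet=3 acc=0x33625 bytes_emitted=0
After char 3 ('6'=58): chars_in_quartet=4 acc=0xCD897A -> emit CD 89 7A, reset; bytes_emitted=3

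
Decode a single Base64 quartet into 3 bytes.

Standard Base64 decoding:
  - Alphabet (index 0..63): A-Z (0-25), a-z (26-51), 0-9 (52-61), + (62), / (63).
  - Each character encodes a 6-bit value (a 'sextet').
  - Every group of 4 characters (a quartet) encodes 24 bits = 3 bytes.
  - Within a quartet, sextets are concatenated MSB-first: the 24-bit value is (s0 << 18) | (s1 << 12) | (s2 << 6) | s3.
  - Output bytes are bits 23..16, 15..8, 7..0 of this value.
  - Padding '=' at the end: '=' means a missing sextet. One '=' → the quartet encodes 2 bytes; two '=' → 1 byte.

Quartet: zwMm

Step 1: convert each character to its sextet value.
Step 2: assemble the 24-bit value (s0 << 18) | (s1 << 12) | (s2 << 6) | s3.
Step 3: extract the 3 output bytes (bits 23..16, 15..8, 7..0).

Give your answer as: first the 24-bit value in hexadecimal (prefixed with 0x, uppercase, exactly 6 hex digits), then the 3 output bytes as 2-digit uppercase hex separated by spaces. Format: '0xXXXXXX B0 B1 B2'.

Sextets: z=51, w=48, M=12, m=38
24-bit: (51<<18) | (48<<12) | (12<<6) | 38
      = 0xCC0000 | 0x030000 | 0x000300 | 0x000026
      = 0xCF0326
Bytes: (v>>16)&0xFF=CF, (v>>8)&0xFF=03, v&0xFF=26

Answer: 0xCF0326 CF 03 26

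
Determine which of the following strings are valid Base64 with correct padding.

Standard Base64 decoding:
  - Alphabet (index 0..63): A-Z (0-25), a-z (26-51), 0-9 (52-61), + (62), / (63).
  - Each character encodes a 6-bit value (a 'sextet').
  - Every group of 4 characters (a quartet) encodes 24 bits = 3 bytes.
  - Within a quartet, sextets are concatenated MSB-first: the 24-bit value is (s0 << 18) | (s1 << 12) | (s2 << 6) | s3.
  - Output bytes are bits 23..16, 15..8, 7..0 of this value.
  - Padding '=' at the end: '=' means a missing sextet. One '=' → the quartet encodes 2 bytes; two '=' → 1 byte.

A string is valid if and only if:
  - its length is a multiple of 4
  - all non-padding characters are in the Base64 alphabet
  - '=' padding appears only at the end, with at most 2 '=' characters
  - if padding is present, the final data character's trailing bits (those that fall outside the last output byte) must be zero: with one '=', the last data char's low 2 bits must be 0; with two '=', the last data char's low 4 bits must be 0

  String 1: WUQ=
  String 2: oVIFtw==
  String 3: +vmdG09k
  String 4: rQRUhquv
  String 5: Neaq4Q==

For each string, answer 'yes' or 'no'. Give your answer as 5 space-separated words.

Answer: yes yes yes yes yes

Derivation:
String 1: 'WUQ=' → valid
String 2: 'oVIFtw==' → valid
String 3: '+vmdG09k' → valid
String 4: 'rQRUhquv' → valid
String 5: 'Neaq4Q==' → valid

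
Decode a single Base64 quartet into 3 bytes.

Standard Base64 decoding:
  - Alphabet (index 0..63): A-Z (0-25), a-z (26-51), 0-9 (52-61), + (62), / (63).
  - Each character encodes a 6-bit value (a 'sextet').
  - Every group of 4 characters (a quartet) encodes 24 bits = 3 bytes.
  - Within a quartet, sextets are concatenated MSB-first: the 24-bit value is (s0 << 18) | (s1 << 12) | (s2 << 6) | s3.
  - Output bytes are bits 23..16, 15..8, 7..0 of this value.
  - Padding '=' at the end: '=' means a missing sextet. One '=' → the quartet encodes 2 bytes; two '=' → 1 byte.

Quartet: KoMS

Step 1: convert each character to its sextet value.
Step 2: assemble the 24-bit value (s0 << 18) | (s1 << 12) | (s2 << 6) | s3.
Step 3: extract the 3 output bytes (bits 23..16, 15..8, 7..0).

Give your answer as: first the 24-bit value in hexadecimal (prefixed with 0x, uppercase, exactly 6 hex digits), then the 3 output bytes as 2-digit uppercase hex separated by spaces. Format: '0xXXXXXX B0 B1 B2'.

Answer: 0x2A8312 2A 83 12

Derivation:
Sextets: K=10, o=40, M=12, S=18
24-bit: (10<<18) | (40<<12) | (12<<6) | 18
      = 0x280000 | 0x028000 | 0x000300 | 0x000012
      = 0x2A8312
Bytes: (v>>16)&0xFF=2A, (v>>8)&0xFF=83, v&0xFF=12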